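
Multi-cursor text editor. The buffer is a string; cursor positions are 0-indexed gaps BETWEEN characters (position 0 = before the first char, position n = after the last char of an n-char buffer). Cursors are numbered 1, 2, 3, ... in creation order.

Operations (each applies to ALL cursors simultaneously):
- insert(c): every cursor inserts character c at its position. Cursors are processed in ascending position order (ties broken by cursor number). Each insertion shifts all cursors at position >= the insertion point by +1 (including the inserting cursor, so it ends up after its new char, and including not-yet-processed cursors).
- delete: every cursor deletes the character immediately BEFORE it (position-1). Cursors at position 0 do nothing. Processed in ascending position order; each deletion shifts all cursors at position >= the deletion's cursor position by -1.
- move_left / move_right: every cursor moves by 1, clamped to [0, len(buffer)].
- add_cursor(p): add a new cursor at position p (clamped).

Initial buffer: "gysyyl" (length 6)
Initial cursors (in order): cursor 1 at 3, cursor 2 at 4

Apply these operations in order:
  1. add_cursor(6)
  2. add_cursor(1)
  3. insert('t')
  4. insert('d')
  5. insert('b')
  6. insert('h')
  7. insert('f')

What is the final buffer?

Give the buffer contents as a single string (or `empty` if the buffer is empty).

After op 1 (add_cursor(6)): buffer="gysyyl" (len 6), cursors c1@3 c2@4 c3@6, authorship ......
After op 2 (add_cursor(1)): buffer="gysyyl" (len 6), cursors c4@1 c1@3 c2@4 c3@6, authorship ......
After op 3 (insert('t')): buffer="gtystytylt" (len 10), cursors c4@2 c1@5 c2@7 c3@10, authorship .4..1.2..3
After op 4 (insert('d')): buffer="gtdystdytdyltd" (len 14), cursors c4@3 c1@7 c2@10 c3@14, authorship .44..11.22..33
After op 5 (insert('b')): buffer="gtdbystdbytdbyltdb" (len 18), cursors c4@4 c1@9 c2@13 c3@18, authorship .444..111.222..333
After op 6 (insert('h')): buffer="gtdbhystdbhytdbhyltdbh" (len 22), cursors c4@5 c1@11 c2@16 c3@22, authorship .4444..1111.2222..3333
After op 7 (insert('f')): buffer="gtdbhfystdbhfytdbhfyltdbhf" (len 26), cursors c4@6 c1@13 c2@19 c3@26, authorship .44444..11111.22222..33333

Answer: gtdbhfystdbhfytdbhfyltdbhf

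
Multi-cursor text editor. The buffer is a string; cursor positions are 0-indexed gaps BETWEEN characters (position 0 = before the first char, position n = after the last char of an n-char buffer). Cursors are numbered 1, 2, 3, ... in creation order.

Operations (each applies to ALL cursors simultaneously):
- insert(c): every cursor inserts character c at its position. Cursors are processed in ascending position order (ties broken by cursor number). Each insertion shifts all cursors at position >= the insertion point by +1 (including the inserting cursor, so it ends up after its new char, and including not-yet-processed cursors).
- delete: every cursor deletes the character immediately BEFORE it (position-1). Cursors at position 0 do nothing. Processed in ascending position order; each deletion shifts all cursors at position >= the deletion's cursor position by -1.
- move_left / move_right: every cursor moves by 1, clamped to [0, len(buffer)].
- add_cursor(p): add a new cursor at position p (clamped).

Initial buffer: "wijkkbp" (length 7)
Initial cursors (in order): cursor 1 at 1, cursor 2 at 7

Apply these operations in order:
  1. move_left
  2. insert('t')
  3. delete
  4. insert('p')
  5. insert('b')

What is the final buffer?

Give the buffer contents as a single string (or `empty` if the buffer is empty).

Answer: pbwijkkbpbp

Derivation:
After op 1 (move_left): buffer="wijkkbp" (len 7), cursors c1@0 c2@6, authorship .......
After op 2 (insert('t')): buffer="twijkkbtp" (len 9), cursors c1@1 c2@8, authorship 1......2.
After op 3 (delete): buffer="wijkkbp" (len 7), cursors c1@0 c2@6, authorship .......
After op 4 (insert('p')): buffer="pwijkkbpp" (len 9), cursors c1@1 c2@8, authorship 1......2.
After op 5 (insert('b')): buffer="pbwijkkbpbp" (len 11), cursors c1@2 c2@10, authorship 11......22.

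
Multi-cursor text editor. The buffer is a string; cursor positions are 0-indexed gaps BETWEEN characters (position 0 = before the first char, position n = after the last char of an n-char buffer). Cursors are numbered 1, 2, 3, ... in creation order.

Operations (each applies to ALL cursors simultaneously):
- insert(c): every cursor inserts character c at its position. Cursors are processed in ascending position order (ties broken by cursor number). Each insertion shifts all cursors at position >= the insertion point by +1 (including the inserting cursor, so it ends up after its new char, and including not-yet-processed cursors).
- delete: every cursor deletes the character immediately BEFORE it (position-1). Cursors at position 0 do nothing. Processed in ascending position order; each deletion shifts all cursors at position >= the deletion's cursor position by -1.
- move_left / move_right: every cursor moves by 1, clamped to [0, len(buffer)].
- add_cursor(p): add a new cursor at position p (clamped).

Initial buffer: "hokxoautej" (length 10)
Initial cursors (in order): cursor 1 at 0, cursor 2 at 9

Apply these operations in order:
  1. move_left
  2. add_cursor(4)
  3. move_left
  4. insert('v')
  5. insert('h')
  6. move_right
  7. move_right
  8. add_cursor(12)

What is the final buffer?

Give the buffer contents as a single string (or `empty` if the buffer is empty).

After op 1 (move_left): buffer="hokxoautej" (len 10), cursors c1@0 c2@8, authorship ..........
After op 2 (add_cursor(4)): buffer="hokxoautej" (len 10), cursors c1@0 c3@4 c2@8, authorship ..........
After op 3 (move_left): buffer="hokxoautej" (len 10), cursors c1@0 c3@3 c2@7, authorship ..........
After op 4 (insert('v')): buffer="vhokvxoauvtej" (len 13), cursors c1@1 c3@5 c2@10, authorship 1...3....2...
After op 5 (insert('h')): buffer="vhhokvhxoauvhtej" (len 16), cursors c1@2 c3@7 c2@13, authorship 11...33....22...
After op 6 (move_right): buffer="vhhokvhxoauvhtej" (len 16), cursors c1@3 c3@8 c2@14, authorship 11...33....22...
After op 7 (move_right): buffer="vhhokvhxoauvhtej" (len 16), cursors c1@4 c3@9 c2@15, authorship 11...33....22...
After op 8 (add_cursor(12)): buffer="vhhokvhxoauvhtej" (len 16), cursors c1@4 c3@9 c4@12 c2@15, authorship 11...33....22...

Answer: vhhokvhxoauvhtej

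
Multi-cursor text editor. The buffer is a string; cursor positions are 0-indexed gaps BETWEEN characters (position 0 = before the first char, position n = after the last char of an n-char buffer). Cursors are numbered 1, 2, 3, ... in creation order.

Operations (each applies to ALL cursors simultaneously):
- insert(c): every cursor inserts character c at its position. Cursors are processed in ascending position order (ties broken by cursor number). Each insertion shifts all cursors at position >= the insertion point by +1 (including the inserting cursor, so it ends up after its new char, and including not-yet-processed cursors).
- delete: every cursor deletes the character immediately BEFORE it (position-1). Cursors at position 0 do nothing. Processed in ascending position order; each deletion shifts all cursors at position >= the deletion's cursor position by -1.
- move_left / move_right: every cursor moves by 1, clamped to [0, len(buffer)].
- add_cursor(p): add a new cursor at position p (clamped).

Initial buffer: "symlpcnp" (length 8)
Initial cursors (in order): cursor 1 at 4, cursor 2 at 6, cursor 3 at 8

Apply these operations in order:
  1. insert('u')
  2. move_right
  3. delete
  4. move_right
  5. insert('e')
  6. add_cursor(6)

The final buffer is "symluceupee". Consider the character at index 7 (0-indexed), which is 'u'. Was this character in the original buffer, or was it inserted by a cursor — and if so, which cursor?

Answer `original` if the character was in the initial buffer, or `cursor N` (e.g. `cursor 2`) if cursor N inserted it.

After op 1 (insert('u')): buffer="symlupcunpu" (len 11), cursors c1@5 c2@8 c3@11, authorship ....1..2..3
After op 2 (move_right): buffer="symlupcunpu" (len 11), cursors c1@6 c2@9 c3@11, authorship ....1..2..3
After op 3 (delete): buffer="symlucup" (len 8), cursors c1@5 c2@7 c3@8, authorship ....1.2.
After op 4 (move_right): buffer="symlucup" (len 8), cursors c1@6 c2@8 c3@8, authorship ....1.2.
After op 5 (insert('e')): buffer="symluceupee" (len 11), cursors c1@7 c2@11 c3@11, authorship ....1.12.23
After op 6 (add_cursor(6)): buffer="symluceupee" (len 11), cursors c4@6 c1@7 c2@11 c3@11, authorship ....1.12.23
Authorship (.=original, N=cursor N): . . . . 1 . 1 2 . 2 3
Index 7: author = 2

Answer: cursor 2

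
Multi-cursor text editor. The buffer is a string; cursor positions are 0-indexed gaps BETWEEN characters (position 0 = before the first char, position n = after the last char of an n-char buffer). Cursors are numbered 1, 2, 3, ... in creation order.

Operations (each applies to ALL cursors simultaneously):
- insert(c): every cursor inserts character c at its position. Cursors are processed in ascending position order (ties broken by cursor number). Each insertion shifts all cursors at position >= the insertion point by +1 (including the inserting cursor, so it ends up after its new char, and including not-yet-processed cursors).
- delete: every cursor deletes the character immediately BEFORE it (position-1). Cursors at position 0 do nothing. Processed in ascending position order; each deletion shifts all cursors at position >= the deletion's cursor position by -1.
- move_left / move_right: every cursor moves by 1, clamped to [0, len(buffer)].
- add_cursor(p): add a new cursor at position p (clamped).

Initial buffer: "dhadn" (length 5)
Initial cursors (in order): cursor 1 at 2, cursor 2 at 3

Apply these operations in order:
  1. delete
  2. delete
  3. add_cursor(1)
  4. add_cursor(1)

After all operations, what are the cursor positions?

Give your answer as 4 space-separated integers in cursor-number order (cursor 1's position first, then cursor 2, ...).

Answer: 0 0 1 1

Derivation:
After op 1 (delete): buffer="ddn" (len 3), cursors c1@1 c2@1, authorship ...
After op 2 (delete): buffer="dn" (len 2), cursors c1@0 c2@0, authorship ..
After op 3 (add_cursor(1)): buffer="dn" (len 2), cursors c1@0 c2@0 c3@1, authorship ..
After op 4 (add_cursor(1)): buffer="dn" (len 2), cursors c1@0 c2@0 c3@1 c4@1, authorship ..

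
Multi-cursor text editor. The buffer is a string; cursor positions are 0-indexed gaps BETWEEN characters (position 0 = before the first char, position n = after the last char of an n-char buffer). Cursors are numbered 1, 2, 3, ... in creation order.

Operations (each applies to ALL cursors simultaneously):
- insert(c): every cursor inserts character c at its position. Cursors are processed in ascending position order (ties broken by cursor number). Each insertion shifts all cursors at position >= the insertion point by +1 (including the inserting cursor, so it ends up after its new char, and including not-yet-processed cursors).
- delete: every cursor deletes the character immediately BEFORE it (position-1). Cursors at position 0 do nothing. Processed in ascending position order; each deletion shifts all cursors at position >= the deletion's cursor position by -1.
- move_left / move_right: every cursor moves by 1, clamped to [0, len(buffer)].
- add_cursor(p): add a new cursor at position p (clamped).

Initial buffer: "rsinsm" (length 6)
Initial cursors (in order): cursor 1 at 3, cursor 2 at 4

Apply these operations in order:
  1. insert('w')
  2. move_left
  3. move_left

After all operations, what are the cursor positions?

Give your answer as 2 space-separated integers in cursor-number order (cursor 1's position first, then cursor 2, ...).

Answer: 2 4

Derivation:
After op 1 (insert('w')): buffer="rsiwnwsm" (len 8), cursors c1@4 c2@6, authorship ...1.2..
After op 2 (move_left): buffer="rsiwnwsm" (len 8), cursors c1@3 c2@5, authorship ...1.2..
After op 3 (move_left): buffer="rsiwnwsm" (len 8), cursors c1@2 c2@4, authorship ...1.2..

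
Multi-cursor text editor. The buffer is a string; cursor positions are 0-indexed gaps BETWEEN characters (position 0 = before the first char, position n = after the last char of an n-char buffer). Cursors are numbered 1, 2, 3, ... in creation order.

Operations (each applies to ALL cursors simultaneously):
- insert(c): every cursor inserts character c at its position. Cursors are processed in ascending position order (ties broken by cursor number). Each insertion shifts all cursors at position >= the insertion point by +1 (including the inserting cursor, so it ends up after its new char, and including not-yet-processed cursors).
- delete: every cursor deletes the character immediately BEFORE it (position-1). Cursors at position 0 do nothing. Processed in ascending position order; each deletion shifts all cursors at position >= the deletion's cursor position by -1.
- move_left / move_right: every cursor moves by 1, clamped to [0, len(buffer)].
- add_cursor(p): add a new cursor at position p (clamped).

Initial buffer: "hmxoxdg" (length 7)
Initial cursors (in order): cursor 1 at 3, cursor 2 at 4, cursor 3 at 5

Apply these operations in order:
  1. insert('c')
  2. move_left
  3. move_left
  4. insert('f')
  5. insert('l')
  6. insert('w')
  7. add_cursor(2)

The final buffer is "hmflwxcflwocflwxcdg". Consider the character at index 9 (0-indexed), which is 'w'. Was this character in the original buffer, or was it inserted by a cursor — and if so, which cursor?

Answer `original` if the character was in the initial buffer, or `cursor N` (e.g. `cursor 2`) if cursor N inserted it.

After op 1 (insert('c')): buffer="hmxcocxcdg" (len 10), cursors c1@4 c2@6 c3@8, authorship ...1.2.3..
After op 2 (move_left): buffer="hmxcocxcdg" (len 10), cursors c1@3 c2@5 c3@7, authorship ...1.2.3..
After op 3 (move_left): buffer="hmxcocxcdg" (len 10), cursors c1@2 c2@4 c3@6, authorship ...1.2.3..
After op 4 (insert('f')): buffer="hmfxcfocfxcdg" (len 13), cursors c1@3 c2@6 c3@9, authorship ..1.12.23.3..
After op 5 (insert('l')): buffer="hmflxcflocflxcdg" (len 16), cursors c1@4 c2@8 c3@12, authorship ..11.122.233.3..
After op 6 (insert('w')): buffer="hmflwxcflwocflwxcdg" (len 19), cursors c1@5 c2@10 c3@15, authorship ..111.1222.2333.3..
After op 7 (add_cursor(2)): buffer="hmflwxcflwocflwxcdg" (len 19), cursors c4@2 c1@5 c2@10 c3@15, authorship ..111.1222.2333.3..
Authorship (.=original, N=cursor N): . . 1 1 1 . 1 2 2 2 . 2 3 3 3 . 3 . .
Index 9: author = 2

Answer: cursor 2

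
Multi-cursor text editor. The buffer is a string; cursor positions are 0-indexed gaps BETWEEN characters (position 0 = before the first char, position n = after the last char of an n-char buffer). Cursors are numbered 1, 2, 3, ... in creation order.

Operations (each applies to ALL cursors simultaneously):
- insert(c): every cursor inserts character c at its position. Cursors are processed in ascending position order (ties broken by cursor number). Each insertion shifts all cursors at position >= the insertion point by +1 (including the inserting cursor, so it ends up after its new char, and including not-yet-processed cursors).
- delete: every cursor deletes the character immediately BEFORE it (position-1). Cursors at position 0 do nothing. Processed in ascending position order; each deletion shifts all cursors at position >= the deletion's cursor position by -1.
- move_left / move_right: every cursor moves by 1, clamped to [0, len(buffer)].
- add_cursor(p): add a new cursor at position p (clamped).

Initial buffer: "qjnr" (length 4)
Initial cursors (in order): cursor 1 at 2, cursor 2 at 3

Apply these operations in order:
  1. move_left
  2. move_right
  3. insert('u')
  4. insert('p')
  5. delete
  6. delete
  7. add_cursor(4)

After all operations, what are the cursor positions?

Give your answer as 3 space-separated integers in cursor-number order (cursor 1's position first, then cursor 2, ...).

Answer: 2 3 4

Derivation:
After op 1 (move_left): buffer="qjnr" (len 4), cursors c1@1 c2@2, authorship ....
After op 2 (move_right): buffer="qjnr" (len 4), cursors c1@2 c2@3, authorship ....
After op 3 (insert('u')): buffer="qjunur" (len 6), cursors c1@3 c2@5, authorship ..1.2.
After op 4 (insert('p')): buffer="qjupnupr" (len 8), cursors c1@4 c2@7, authorship ..11.22.
After op 5 (delete): buffer="qjunur" (len 6), cursors c1@3 c2@5, authorship ..1.2.
After op 6 (delete): buffer="qjnr" (len 4), cursors c1@2 c2@3, authorship ....
After op 7 (add_cursor(4)): buffer="qjnr" (len 4), cursors c1@2 c2@3 c3@4, authorship ....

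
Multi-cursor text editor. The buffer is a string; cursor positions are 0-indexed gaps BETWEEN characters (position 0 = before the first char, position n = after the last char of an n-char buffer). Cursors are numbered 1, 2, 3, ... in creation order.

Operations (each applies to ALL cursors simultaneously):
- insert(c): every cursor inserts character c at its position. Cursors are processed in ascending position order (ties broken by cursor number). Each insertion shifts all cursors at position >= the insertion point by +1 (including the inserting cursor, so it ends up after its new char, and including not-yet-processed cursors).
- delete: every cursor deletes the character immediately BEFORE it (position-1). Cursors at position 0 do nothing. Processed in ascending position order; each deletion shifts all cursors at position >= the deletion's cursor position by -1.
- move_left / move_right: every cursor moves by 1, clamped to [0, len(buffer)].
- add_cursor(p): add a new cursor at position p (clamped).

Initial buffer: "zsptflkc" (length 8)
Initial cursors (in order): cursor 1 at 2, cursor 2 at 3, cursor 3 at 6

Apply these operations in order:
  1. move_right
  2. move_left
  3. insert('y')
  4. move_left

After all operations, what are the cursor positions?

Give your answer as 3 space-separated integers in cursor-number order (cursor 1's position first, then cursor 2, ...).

After op 1 (move_right): buffer="zsptflkc" (len 8), cursors c1@3 c2@4 c3@7, authorship ........
After op 2 (move_left): buffer="zsptflkc" (len 8), cursors c1@2 c2@3 c3@6, authorship ........
After op 3 (insert('y')): buffer="zsypytflykc" (len 11), cursors c1@3 c2@5 c3@9, authorship ..1.2...3..
After op 4 (move_left): buffer="zsypytflykc" (len 11), cursors c1@2 c2@4 c3@8, authorship ..1.2...3..

Answer: 2 4 8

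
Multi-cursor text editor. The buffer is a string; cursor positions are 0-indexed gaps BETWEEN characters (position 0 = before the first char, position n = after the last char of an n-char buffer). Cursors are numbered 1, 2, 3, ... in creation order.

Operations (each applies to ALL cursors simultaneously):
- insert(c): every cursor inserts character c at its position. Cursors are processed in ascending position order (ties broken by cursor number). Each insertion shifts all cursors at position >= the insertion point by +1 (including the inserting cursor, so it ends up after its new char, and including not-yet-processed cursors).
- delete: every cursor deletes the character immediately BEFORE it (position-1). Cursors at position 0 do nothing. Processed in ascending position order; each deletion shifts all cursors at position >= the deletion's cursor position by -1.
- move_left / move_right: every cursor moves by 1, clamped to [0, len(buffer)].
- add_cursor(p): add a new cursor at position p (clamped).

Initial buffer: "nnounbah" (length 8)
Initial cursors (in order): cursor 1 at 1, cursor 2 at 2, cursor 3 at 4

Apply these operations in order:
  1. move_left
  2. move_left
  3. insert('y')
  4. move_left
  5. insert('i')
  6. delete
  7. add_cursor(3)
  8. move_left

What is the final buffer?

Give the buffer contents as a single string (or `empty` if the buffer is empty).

Answer: yynnyounbah

Derivation:
After op 1 (move_left): buffer="nnounbah" (len 8), cursors c1@0 c2@1 c3@3, authorship ........
After op 2 (move_left): buffer="nnounbah" (len 8), cursors c1@0 c2@0 c3@2, authorship ........
After op 3 (insert('y')): buffer="yynnyounbah" (len 11), cursors c1@2 c2@2 c3@5, authorship 12..3......
After op 4 (move_left): buffer="yynnyounbah" (len 11), cursors c1@1 c2@1 c3@4, authorship 12..3......
After op 5 (insert('i')): buffer="yiiynniyounbah" (len 14), cursors c1@3 c2@3 c3@7, authorship 1122..33......
After op 6 (delete): buffer="yynnyounbah" (len 11), cursors c1@1 c2@1 c3@4, authorship 12..3......
After op 7 (add_cursor(3)): buffer="yynnyounbah" (len 11), cursors c1@1 c2@1 c4@3 c3@4, authorship 12..3......
After op 8 (move_left): buffer="yynnyounbah" (len 11), cursors c1@0 c2@0 c4@2 c3@3, authorship 12..3......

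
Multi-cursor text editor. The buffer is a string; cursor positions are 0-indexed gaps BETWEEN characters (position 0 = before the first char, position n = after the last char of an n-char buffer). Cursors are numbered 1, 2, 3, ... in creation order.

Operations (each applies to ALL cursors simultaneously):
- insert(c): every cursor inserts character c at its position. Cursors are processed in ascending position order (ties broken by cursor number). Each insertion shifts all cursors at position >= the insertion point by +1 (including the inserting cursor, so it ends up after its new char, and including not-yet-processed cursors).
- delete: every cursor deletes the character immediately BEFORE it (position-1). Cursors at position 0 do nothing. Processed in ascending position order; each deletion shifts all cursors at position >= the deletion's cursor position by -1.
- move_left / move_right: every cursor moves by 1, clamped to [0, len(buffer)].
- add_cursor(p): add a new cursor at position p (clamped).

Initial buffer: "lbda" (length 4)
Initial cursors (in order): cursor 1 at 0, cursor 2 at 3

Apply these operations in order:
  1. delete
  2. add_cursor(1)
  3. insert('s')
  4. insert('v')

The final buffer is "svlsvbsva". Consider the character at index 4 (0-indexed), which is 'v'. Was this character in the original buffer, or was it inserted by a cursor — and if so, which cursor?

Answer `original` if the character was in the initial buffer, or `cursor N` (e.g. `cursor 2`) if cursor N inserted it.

After op 1 (delete): buffer="lba" (len 3), cursors c1@0 c2@2, authorship ...
After op 2 (add_cursor(1)): buffer="lba" (len 3), cursors c1@0 c3@1 c2@2, authorship ...
After op 3 (insert('s')): buffer="slsbsa" (len 6), cursors c1@1 c3@3 c2@5, authorship 1.3.2.
After op 4 (insert('v')): buffer="svlsvbsva" (len 9), cursors c1@2 c3@5 c2@8, authorship 11.33.22.
Authorship (.=original, N=cursor N): 1 1 . 3 3 . 2 2 .
Index 4: author = 3

Answer: cursor 3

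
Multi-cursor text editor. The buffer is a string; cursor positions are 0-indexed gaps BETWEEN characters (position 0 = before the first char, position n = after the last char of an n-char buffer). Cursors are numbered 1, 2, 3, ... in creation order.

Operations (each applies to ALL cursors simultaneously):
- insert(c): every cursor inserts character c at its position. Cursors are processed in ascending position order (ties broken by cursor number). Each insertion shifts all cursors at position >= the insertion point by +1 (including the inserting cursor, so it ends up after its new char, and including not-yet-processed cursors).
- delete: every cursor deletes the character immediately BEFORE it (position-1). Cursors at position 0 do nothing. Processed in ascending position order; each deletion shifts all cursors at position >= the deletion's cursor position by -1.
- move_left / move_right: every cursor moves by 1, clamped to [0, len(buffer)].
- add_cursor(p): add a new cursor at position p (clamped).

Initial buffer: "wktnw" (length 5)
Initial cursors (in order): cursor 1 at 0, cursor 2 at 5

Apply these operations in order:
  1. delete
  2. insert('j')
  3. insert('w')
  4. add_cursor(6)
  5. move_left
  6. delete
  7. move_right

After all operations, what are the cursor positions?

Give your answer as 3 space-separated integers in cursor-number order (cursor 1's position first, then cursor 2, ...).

After op 1 (delete): buffer="wktn" (len 4), cursors c1@0 c2@4, authorship ....
After op 2 (insert('j')): buffer="jwktnj" (len 6), cursors c1@1 c2@6, authorship 1....2
After op 3 (insert('w')): buffer="jwwktnjw" (len 8), cursors c1@2 c2@8, authorship 11....22
After op 4 (add_cursor(6)): buffer="jwwktnjw" (len 8), cursors c1@2 c3@6 c2@8, authorship 11....22
After op 5 (move_left): buffer="jwwktnjw" (len 8), cursors c1@1 c3@5 c2@7, authorship 11....22
After op 6 (delete): buffer="wwknw" (len 5), cursors c1@0 c3@3 c2@4, authorship 1...2
After op 7 (move_right): buffer="wwknw" (len 5), cursors c1@1 c3@4 c2@5, authorship 1...2

Answer: 1 5 4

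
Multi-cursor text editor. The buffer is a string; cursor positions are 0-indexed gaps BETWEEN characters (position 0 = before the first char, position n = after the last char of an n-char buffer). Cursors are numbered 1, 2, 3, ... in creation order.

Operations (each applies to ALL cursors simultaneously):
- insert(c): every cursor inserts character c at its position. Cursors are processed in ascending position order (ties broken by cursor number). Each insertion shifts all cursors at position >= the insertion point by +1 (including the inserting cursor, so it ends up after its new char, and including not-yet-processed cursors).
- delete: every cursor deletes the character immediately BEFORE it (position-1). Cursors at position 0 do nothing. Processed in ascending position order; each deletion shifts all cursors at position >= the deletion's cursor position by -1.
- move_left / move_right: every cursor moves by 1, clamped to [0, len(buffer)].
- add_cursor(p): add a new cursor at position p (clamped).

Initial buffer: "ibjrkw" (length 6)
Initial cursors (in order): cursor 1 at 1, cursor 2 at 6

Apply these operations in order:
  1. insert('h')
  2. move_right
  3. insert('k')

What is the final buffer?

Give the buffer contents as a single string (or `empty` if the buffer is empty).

Answer: ihbkjrkwhk

Derivation:
After op 1 (insert('h')): buffer="ihbjrkwh" (len 8), cursors c1@2 c2@8, authorship .1.....2
After op 2 (move_right): buffer="ihbjrkwh" (len 8), cursors c1@3 c2@8, authorship .1.....2
After op 3 (insert('k')): buffer="ihbkjrkwhk" (len 10), cursors c1@4 c2@10, authorship .1.1....22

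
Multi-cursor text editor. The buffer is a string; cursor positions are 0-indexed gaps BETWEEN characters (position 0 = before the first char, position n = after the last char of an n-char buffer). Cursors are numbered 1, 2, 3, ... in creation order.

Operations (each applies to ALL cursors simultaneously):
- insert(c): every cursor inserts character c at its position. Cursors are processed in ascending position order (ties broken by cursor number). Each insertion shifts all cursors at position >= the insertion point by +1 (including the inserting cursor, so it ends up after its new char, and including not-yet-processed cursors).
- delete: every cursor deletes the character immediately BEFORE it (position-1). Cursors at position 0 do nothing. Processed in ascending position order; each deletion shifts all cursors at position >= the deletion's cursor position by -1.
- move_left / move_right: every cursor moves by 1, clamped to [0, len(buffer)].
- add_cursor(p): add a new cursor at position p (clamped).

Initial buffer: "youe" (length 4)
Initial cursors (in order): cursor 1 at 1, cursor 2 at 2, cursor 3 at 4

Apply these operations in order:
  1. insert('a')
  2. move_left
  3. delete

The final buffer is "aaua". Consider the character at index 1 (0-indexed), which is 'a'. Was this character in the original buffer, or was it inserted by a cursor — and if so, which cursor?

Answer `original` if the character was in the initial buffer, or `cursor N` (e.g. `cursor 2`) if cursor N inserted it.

Answer: cursor 2

Derivation:
After op 1 (insert('a')): buffer="yaoauea" (len 7), cursors c1@2 c2@4 c3@7, authorship .1.2..3
After op 2 (move_left): buffer="yaoauea" (len 7), cursors c1@1 c2@3 c3@6, authorship .1.2..3
After op 3 (delete): buffer="aaua" (len 4), cursors c1@0 c2@1 c3@3, authorship 12.3
Authorship (.=original, N=cursor N): 1 2 . 3
Index 1: author = 2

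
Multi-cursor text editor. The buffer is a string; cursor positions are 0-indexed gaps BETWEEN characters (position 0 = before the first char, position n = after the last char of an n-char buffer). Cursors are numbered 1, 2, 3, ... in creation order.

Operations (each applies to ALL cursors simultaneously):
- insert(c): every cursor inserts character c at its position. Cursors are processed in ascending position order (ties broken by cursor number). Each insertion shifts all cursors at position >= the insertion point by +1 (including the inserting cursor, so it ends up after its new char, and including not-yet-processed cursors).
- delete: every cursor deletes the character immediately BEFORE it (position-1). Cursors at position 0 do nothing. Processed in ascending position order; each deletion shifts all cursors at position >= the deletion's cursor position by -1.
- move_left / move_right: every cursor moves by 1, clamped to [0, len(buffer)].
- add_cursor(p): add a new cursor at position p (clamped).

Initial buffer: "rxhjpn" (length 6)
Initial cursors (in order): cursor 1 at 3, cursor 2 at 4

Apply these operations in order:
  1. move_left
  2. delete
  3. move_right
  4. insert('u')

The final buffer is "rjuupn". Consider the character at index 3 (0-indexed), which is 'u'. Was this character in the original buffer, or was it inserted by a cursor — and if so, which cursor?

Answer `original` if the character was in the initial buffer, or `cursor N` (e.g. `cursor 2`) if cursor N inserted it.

Answer: cursor 2

Derivation:
After op 1 (move_left): buffer="rxhjpn" (len 6), cursors c1@2 c2@3, authorship ......
After op 2 (delete): buffer="rjpn" (len 4), cursors c1@1 c2@1, authorship ....
After op 3 (move_right): buffer="rjpn" (len 4), cursors c1@2 c2@2, authorship ....
After op 4 (insert('u')): buffer="rjuupn" (len 6), cursors c1@4 c2@4, authorship ..12..
Authorship (.=original, N=cursor N): . . 1 2 . .
Index 3: author = 2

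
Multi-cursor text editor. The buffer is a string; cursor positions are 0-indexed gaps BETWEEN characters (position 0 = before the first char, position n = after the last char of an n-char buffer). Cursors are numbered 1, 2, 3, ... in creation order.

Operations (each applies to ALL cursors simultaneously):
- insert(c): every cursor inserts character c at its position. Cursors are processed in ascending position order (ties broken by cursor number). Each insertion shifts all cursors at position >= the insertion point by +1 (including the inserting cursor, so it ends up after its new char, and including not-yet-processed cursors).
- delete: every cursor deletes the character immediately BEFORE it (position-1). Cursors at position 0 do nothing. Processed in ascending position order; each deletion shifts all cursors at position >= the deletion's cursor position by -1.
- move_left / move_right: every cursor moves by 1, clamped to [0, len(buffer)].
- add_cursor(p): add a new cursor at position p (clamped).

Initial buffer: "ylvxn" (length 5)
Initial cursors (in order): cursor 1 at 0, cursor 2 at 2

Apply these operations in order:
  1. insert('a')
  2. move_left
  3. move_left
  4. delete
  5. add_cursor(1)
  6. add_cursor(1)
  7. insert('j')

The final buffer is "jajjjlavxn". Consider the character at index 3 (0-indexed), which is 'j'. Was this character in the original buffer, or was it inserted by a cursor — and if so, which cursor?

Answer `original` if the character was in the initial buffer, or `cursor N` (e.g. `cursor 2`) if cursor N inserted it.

After op 1 (insert('a')): buffer="aylavxn" (len 7), cursors c1@1 c2@4, authorship 1..2...
After op 2 (move_left): buffer="aylavxn" (len 7), cursors c1@0 c2@3, authorship 1..2...
After op 3 (move_left): buffer="aylavxn" (len 7), cursors c1@0 c2@2, authorship 1..2...
After op 4 (delete): buffer="alavxn" (len 6), cursors c1@0 c2@1, authorship 1.2...
After op 5 (add_cursor(1)): buffer="alavxn" (len 6), cursors c1@0 c2@1 c3@1, authorship 1.2...
After op 6 (add_cursor(1)): buffer="alavxn" (len 6), cursors c1@0 c2@1 c3@1 c4@1, authorship 1.2...
After op 7 (insert('j')): buffer="jajjjlavxn" (len 10), cursors c1@1 c2@5 c3@5 c4@5, authorship 11234.2...
Authorship (.=original, N=cursor N): 1 1 2 3 4 . 2 . . .
Index 3: author = 3

Answer: cursor 3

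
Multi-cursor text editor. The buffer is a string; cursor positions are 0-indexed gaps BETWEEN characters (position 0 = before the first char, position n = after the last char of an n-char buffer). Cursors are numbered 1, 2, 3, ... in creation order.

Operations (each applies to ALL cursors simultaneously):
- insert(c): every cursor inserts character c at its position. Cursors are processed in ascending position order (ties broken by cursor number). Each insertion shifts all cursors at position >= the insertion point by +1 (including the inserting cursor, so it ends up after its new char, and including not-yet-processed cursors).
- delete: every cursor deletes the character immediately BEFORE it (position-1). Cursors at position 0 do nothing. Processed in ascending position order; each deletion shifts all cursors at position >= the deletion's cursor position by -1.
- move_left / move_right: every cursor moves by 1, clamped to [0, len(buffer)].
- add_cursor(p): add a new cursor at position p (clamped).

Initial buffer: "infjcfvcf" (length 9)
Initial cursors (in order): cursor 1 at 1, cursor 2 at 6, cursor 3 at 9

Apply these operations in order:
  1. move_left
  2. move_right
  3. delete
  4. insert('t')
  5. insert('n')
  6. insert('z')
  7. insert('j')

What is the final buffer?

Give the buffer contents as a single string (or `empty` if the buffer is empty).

Answer: tnzjnfjctnzjvctnzj

Derivation:
After op 1 (move_left): buffer="infjcfvcf" (len 9), cursors c1@0 c2@5 c3@8, authorship .........
After op 2 (move_right): buffer="infjcfvcf" (len 9), cursors c1@1 c2@6 c3@9, authorship .........
After op 3 (delete): buffer="nfjcvc" (len 6), cursors c1@0 c2@4 c3@6, authorship ......
After op 4 (insert('t')): buffer="tnfjctvct" (len 9), cursors c1@1 c2@6 c3@9, authorship 1....2..3
After op 5 (insert('n')): buffer="tnnfjctnvctn" (len 12), cursors c1@2 c2@8 c3@12, authorship 11....22..33
After op 6 (insert('z')): buffer="tnznfjctnzvctnz" (len 15), cursors c1@3 c2@10 c3@15, authorship 111....222..333
After op 7 (insert('j')): buffer="tnzjnfjctnzjvctnzj" (len 18), cursors c1@4 c2@12 c3@18, authorship 1111....2222..3333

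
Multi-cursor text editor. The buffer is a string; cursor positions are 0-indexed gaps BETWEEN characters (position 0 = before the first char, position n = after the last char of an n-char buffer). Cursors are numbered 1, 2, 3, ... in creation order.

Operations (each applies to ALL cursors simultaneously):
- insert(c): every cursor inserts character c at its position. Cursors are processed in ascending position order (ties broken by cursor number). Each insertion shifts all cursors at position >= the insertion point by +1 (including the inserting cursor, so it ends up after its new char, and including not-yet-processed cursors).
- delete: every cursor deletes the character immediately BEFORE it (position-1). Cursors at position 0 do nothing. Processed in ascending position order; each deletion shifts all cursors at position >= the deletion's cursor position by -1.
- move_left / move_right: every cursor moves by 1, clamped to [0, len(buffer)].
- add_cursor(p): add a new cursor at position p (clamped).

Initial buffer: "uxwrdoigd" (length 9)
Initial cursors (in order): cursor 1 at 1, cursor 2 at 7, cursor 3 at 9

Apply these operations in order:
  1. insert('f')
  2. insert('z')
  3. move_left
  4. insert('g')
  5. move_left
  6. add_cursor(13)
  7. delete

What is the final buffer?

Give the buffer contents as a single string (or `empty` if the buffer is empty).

After op 1 (insert('f')): buffer="ufxwrdoifgdf" (len 12), cursors c1@2 c2@9 c3@12, authorship .1......2..3
After op 2 (insert('z')): buffer="ufzxwrdoifzgdfz" (len 15), cursors c1@3 c2@11 c3@15, authorship .11......22..33
After op 3 (move_left): buffer="ufzxwrdoifzgdfz" (len 15), cursors c1@2 c2@10 c3@14, authorship .11......22..33
After op 4 (insert('g')): buffer="ufgzxwrdoifgzgdfgz" (len 18), cursors c1@3 c2@12 c3@17, authorship .111......222..333
After op 5 (move_left): buffer="ufgzxwrdoifgzgdfgz" (len 18), cursors c1@2 c2@11 c3@16, authorship .111......222..333
After op 6 (add_cursor(13)): buffer="ufgzxwrdoifgzgdfgz" (len 18), cursors c1@2 c2@11 c4@13 c3@16, authorship .111......222..333
After op 7 (delete): buffer="ugzxwrdoiggdgz" (len 14), cursors c1@1 c2@9 c4@10 c3@12, authorship .11......2..33

Answer: ugzxwrdoiggdgz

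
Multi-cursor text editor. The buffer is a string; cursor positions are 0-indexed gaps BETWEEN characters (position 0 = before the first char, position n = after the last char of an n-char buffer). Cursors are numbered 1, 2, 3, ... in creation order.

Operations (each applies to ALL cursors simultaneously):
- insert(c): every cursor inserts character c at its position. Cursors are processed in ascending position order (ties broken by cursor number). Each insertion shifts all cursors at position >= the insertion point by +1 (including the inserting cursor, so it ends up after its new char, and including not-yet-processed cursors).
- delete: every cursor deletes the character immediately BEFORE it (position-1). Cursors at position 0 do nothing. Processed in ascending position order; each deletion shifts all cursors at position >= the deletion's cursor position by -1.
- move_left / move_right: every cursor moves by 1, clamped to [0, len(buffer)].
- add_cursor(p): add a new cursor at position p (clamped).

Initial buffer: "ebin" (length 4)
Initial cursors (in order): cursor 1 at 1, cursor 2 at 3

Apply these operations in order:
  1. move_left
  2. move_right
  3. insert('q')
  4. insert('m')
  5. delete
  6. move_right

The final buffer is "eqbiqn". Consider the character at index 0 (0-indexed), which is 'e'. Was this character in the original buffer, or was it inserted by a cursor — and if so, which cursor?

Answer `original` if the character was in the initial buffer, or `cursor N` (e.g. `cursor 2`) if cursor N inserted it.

Answer: original

Derivation:
After op 1 (move_left): buffer="ebin" (len 4), cursors c1@0 c2@2, authorship ....
After op 2 (move_right): buffer="ebin" (len 4), cursors c1@1 c2@3, authorship ....
After op 3 (insert('q')): buffer="eqbiqn" (len 6), cursors c1@2 c2@5, authorship .1..2.
After op 4 (insert('m')): buffer="eqmbiqmn" (len 8), cursors c1@3 c2@7, authorship .11..22.
After op 5 (delete): buffer="eqbiqn" (len 6), cursors c1@2 c2@5, authorship .1..2.
After op 6 (move_right): buffer="eqbiqn" (len 6), cursors c1@3 c2@6, authorship .1..2.
Authorship (.=original, N=cursor N): . 1 . . 2 .
Index 0: author = original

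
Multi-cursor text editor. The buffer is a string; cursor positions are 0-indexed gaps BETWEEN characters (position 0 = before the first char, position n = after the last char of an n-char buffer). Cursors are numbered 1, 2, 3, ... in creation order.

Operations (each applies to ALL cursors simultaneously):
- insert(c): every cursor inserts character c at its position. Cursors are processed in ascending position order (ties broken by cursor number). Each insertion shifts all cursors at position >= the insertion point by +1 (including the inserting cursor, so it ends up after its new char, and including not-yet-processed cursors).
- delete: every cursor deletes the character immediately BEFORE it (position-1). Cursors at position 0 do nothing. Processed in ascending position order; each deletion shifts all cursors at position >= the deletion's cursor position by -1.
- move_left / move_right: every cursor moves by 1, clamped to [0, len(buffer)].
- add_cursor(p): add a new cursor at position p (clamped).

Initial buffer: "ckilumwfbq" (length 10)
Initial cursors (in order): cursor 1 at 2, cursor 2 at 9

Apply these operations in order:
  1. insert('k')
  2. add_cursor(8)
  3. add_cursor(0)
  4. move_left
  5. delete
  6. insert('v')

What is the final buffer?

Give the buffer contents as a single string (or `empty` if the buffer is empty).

Answer: vcvkiluvwfvkq

Derivation:
After op 1 (insert('k')): buffer="ckkilumwfbkq" (len 12), cursors c1@3 c2@11, authorship ..1.......2.
After op 2 (add_cursor(8)): buffer="ckkilumwfbkq" (len 12), cursors c1@3 c3@8 c2@11, authorship ..1.......2.
After op 3 (add_cursor(0)): buffer="ckkilumwfbkq" (len 12), cursors c4@0 c1@3 c3@8 c2@11, authorship ..1.......2.
After op 4 (move_left): buffer="ckkilumwfbkq" (len 12), cursors c4@0 c1@2 c3@7 c2@10, authorship ..1.......2.
After op 5 (delete): buffer="ckiluwfkq" (len 9), cursors c4@0 c1@1 c3@5 c2@7, authorship .1.....2.
After op 6 (insert('v')): buffer="vcvkiluvwfvkq" (len 13), cursors c4@1 c1@3 c3@8 c2@11, authorship 4.11...3..22.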